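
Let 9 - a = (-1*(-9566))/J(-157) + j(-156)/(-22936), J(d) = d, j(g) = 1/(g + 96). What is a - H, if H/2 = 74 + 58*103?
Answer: -2598318063037/216057120 ≈ -12026.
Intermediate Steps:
H = 12096 (H = 2*(74 + 58*103) = 2*(74 + 5974) = 2*6048 = 12096)
j(g) = 1/(96 + g)
a = 15108860483/216057120 (a = 9 - (-1*(-9566)/(-157) + 1/((96 - 156)*(-22936))) = 9 - (9566*(-1/157) - 1/22936/(-60)) = 9 - (-9566/157 - 1/60*(-1/22936)) = 9 - (-9566/157 + 1/1376160) = 9 - 1*(-13164346403/216057120) = 9 + 13164346403/216057120 = 15108860483/216057120 ≈ 69.930)
a - H = 15108860483/216057120 - 1*12096 = 15108860483/216057120 - 12096 = -2598318063037/216057120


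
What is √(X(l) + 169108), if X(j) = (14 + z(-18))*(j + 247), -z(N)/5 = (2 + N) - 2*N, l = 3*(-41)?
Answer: 2*√39611 ≈ 398.05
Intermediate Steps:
l = -123
z(N) = -10 + 5*N (z(N) = -5*((2 + N) - 2*N) = -5*(2 - N) = -10 + 5*N)
X(j) = -21242 - 86*j (X(j) = (14 + (-10 + 5*(-18)))*(j + 247) = (14 + (-10 - 90))*(247 + j) = (14 - 100)*(247 + j) = -86*(247 + j) = -21242 - 86*j)
√(X(l) + 169108) = √((-21242 - 86*(-123)) + 169108) = √((-21242 + 10578) + 169108) = √(-10664 + 169108) = √158444 = 2*√39611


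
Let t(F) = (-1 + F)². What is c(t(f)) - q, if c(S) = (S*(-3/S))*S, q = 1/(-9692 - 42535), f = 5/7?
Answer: -89525/365589 ≈ -0.24488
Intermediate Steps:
f = 5/7 (f = 5*(⅐) = 5/7 ≈ 0.71429)
q = -1/52227 (q = 1/(-52227) = -1/52227 ≈ -1.9147e-5)
c(S) = -3*S
c(t(f)) - q = -3*(-1 + 5/7)² - 1*(-1/52227) = -3*(-2/7)² + 1/52227 = -3*4/49 + 1/52227 = -12/49 + 1/52227 = -89525/365589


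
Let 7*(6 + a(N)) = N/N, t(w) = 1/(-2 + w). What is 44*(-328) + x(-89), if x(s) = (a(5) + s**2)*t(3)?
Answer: -45618/7 ≈ -6516.9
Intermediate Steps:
a(N) = -41/7 (a(N) = -6 + (N/N)/7 = -6 + (1/7)*1 = -6 + 1/7 = -41/7)
x(s) = -41/7 + s**2 (x(s) = (-41/7 + s**2)/(-2 + 3) = (-41/7 + s**2)/1 = (-41/7 + s**2)*1 = -41/7 + s**2)
44*(-328) + x(-89) = 44*(-328) + (-41/7 + (-89)**2) = -14432 + (-41/7 + 7921) = -14432 + 55406/7 = -45618/7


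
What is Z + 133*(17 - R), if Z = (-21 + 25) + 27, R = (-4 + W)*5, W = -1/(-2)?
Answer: 9239/2 ≈ 4619.5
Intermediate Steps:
W = ½ (W = -1*(-½) = ½ ≈ 0.50000)
R = -35/2 (R = (-4 + ½)*5 = -7/2*5 = -35/2 ≈ -17.500)
Z = 31 (Z = 4 + 27 = 31)
Z + 133*(17 - R) = 31 + 133*(17 - 1*(-35/2)) = 31 + 133*(17 + 35/2) = 31 + 133*(69/2) = 31 + 9177/2 = 9239/2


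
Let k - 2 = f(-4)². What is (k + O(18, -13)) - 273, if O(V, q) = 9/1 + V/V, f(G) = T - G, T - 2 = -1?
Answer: -236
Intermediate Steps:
T = 1 (T = 2 - 1 = 1)
f(G) = 1 - G
O(V, q) = 10 (O(V, q) = 9*1 + 1 = 9 + 1 = 10)
k = 27 (k = 2 + (1 - 1*(-4))² = 2 + (1 + 4)² = 2 + 5² = 2 + 25 = 27)
(k + O(18, -13)) - 273 = (27 + 10) - 273 = 37 - 273 = -236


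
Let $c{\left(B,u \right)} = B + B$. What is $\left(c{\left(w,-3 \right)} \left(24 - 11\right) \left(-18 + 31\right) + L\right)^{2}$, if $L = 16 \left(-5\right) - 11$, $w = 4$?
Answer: $1590121$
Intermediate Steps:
$c{\left(B,u \right)} = 2 B$
$L = -91$ ($L = -80 - 11 = -91$)
$\left(c{\left(w,-3 \right)} \left(24 - 11\right) \left(-18 + 31\right) + L\right)^{2} = \left(2 \cdot 4 \left(24 - 11\right) \left(-18 + 31\right) - 91\right)^{2} = \left(8 \cdot 13 \cdot 13 - 91\right)^{2} = \left(8 \cdot 169 - 91\right)^{2} = \left(1352 - 91\right)^{2} = 1261^{2} = 1590121$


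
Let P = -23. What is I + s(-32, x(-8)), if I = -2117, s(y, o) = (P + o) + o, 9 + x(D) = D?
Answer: -2174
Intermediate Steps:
x(D) = -9 + D
s(y, o) = -23 + 2*o (s(y, o) = (-23 + o) + o = -23 + 2*o)
I + s(-32, x(-8)) = -2117 + (-23 + 2*(-9 - 8)) = -2117 + (-23 + 2*(-17)) = -2117 + (-23 - 34) = -2117 - 57 = -2174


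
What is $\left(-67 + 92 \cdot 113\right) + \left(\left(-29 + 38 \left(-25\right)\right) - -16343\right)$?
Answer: $25693$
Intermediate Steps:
$\left(-67 + 92 \cdot 113\right) + \left(\left(-29 + 38 \left(-25\right)\right) - -16343\right) = \left(-67 + 10396\right) + \left(\left(-29 - 950\right) + 16343\right) = 10329 + \left(-979 + 16343\right) = 10329 + 15364 = 25693$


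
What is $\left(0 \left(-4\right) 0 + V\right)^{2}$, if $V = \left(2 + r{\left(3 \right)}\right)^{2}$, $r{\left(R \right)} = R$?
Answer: $625$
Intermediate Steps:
$V = 25$ ($V = \left(2 + 3\right)^{2} = 5^{2} = 25$)
$\left(0 \left(-4\right) 0 + V\right)^{2} = \left(0 \left(-4\right) 0 + 25\right)^{2} = \left(0 \cdot 0 + 25\right)^{2} = \left(0 + 25\right)^{2} = 25^{2} = 625$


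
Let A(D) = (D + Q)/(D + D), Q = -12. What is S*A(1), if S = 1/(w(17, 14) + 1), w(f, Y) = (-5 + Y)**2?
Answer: -11/164 ≈ -0.067073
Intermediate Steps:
A(D) = (-12 + D)/(2*D) (A(D) = (D - 12)/(D + D) = (-12 + D)/((2*D)) = (-12 + D)*(1/(2*D)) = (-12 + D)/(2*D))
S = 1/82 (S = 1/((-5 + 14)**2 + 1) = 1/(9**2 + 1) = 1/(81 + 1) = 1/82 ≈ 0.012195)
S*A(1) = ((1/2)*(-12 + 1)/1)/82 = ((1/2)*1*(-11))/82 = (1/82)*(-11/2) = -11/164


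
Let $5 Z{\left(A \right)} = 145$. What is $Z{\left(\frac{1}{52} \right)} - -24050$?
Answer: $24079$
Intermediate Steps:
$Z{\left(A \right)} = 29$ ($Z{\left(A \right)} = \frac{1}{5} \cdot 145 = 29$)
$Z{\left(\frac{1}{52} \right)} - -24050 = 29 - -24050 = 29 + 24050 = 24079$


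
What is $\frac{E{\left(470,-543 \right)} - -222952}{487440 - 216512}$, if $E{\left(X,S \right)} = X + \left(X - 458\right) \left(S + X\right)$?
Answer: $\frac{111273}{135464} \approx 0.82142$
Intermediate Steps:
$E{\left(X,S \right)} = X + \left(-458 + X\right) \left(S + X\right)$
$\frac{E{\left(470,-543 \right)} - -222952}{487440 - 216512} = \frac{\left(470^{2} - -248694 - 214790 - 255210\right) - -222952}{487440 - 216512} = \frac{\left(220900 + 248694 - 214790 - 255210\right) + \left(-18909 + 241861\right)}{270928} = \left(-406 + 222952\right) \frac{1}{270928} = 222546 \cdot \frac{1}{270928} = \frac{111273}{135464}$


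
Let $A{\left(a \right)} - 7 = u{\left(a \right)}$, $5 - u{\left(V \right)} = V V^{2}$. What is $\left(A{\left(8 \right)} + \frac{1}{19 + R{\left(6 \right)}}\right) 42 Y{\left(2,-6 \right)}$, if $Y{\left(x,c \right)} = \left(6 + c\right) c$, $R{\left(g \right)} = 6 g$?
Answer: $0$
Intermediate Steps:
$u{\left(V \right)} = 5 - V^{3}$ ($u{\left(V \right)} = 5 - V V^{2} = 5 - V^{3}$)
$Y{\left(x,c \right)} = c \left(6 + c\right)$
$A{\left(a \right)} = 12 - a^{3}$ ($A{\left(a \right)} = 7 - \left(-5 + a^{3}\right) = 12 - a^{3}$)
$\left(A{\left(8 \right)} + \frac{1}{19 + R{\left(6 \right)}}\right) 42 Y{\left(2,-6 \right)} = \left(\left(12 - 8^{3}\right) + \frac{1}{19 + 6 \cdot 6}\right) 42 \left(- 6 \left(6 - 6\right)\right) = \left(\left(12 - 512\right) + \frac{1}{19 + 36}\right) 42 \left(\left(-6\right) 0\right) = \left(\left(12 - 512\right) + \frac{1}{55}\right) 42 \cdot 0 = \left(-500 + \frac{1}{55}\right) 42 \cdot 0 = \left(- \frac{27499}{55}\right) 42 \cdot 0 = \left(- \frac{1154958}{55}\right) 0 = 0$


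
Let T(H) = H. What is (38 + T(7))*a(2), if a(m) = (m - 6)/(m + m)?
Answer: -45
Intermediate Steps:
a(m) = (-6 + m)/(2*m) (a(m) = (-6 + m)/((2*m)) = (-6 + m)*(1/(2*m)) = (-6 + m)/(2*m))
(38 + T(7))*a(2) = (38 + 7)*((½)*(-6 + 2)/2) = 45*((½)*(½)*(-4)) = 45*(-1) = -45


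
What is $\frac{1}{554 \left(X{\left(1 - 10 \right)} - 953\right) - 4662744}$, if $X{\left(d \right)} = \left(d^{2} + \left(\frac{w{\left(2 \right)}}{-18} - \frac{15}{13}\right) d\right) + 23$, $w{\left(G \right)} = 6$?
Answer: $- \frac{13}{66633774} \approx -1.951 \cdot 10^{-7}$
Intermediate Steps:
$X{\left(d \right)} = 23 + d^{2} - \frac{58 d}{39}$ ($X{\left(d \right)} = \left(d^{2} + \left(\frac{6}{-18} - \frac{15}{13}\right) d\right) + 23 = \left(d^{2} + \left(6 \left(- \frac{1}{18}\right) - \frac{15}{13}\right) d\right) + 23 = \left(d^{2} + \left(- \frac{1}{3} - \frac{15}{13}\right) d\right) + 23 = \left(d^{2} - \frac{58 d}{39}\right) + 23 = 23 + d^{2} - \frac{58 d}{39}$)
$\frac{1}{554 \left(X{\left(1 - 10 \right)} - 953\right) - 4662744} = \frac{1}{554 \left(\left(23 + \left(1 - 10\right)^{2} - \frac{58 \left(1 - 10\right)}{39}\right) - 953\right) - 4662744} = \frac{1}{554 \left(\left(23 + \left(-9\right)^{2} - - \frac{174}{13}\right) - 953\right) - 4662744} = \frac{1}{554 \left(\left(23 + 81 + \frac{174}{13}\right) - 953\right) - 4662744} = \frac{1}{554 \left(\frac{1526}{13} - 953\right) - 4662744} = \frac{1}{554 \left(- \frac{10863}{13}\right) - 4662744} = \frac{1}{- \frac{6018102}{13} - 4662744} = \frac{1}{- \frac{66633774}{13}} = - \frac{13}{66633774}$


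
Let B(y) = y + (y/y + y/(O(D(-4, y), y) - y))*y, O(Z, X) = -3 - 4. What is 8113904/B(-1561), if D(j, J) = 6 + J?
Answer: -1801286688/344981 ≈ -5221.4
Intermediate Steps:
O(Z, X) = -7
B(y) = y + y*(1 + y/(-7 - y)) (B(y) = y + (y/y + y/(-7 - y))*y = y + (1 + y/(-7 - y))*y = y + y*(1 + y/(-7 - y)))
8113904/B(-1561) = 8113904/((-1561*(14 - 1561)/(7 - 1561))) = 8113904/((-1561*(-1547)/(-1554))) = 8113904/((-1561*(-1/1554)*(-1547))) = 8113904/(-344981/222) = 8113904*(-222/344981) = -1801286688/344981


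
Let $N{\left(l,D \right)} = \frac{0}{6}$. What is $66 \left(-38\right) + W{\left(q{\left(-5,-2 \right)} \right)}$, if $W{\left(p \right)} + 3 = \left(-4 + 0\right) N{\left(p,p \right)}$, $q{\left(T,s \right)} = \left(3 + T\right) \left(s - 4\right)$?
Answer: $-2511$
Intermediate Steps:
$N{\left(l,D \right)} = 0$ ($N{\left(l,D \right)} = 0 \cdot \frac{1}{6} = 0$)
$q{\left(T,s \right)} = \left(-4 + s\right) \left(3 + T\right)$ ($q{\left(T,s \right)} = \left(3 + T\right) \left(-4 + s\right) = \left(-4 + s\right) \left(3 + T\right)$)
$W{\left(p \right)} = -3$ ($W{\left(p \right)} = -3 + \left(-4 + 0\right) 0 = -3 - 0 = -3 + 0 = -3$)
$66 \left(-38\right) + W{\left(q{\left(-5,-2 \right)} \right)} = 66 \left(-38\right) - 3 = -2508 - 3 = -2511$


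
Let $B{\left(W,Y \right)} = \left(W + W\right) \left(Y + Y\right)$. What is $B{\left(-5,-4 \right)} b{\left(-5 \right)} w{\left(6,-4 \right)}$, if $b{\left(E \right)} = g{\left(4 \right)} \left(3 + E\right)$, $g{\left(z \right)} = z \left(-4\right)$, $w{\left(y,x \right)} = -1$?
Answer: $-2560$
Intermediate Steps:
$g{\left(z \right)} = - 4 z$
$b{\left(E \right)} = -48 - 16 E$ ($b{\left(E \right)} = \left(-4\right) 4 \left(3 + E\right) = - 16 \left(3 + E\right) = -48 - 16 E$)
$B{\left(W,Y \right)} = 4 W Y$ ($B{\left(W,Y \right)} = 2 W 2 Y = 4 W Y$)
$B{\left(-5,-4 \right)} b{\left(-5 \right)} w{\left(6,-4 \right)} = 4 \left(-5\right) \left(-4\right) \left(-48 - -80\right) \left(-1\right) = 80 \left(-48 + 80\right) \left(-1\right) = 80 \cdot 32 \left(-1\right) = 2560 \left(-1\right) = -2560$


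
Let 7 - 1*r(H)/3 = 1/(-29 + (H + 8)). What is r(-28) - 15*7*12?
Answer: -60708/49 ≈ -1238.9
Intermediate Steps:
r(H) = 21 - 3/(-21 + H) (r(H) = 21 - 3/(-29 + (H + 8)) = 21 - 3/(-29 + (8 + H)) = 21 - 3/(-21 + H))
r(-28) - 15*7*12 = 3*(-148 + 7*(-28))/(-21 - 28) - 15*7*12 = 3*(-148 - 196)/(-49) - 105*12 = 3*(-1/49)*(-344) - 1260 = 1032/49 - 1260 = -60708/49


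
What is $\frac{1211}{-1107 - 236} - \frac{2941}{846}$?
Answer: $- \frac{4974269}{1136178} \approx -4.3781$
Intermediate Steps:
$\frac{1211}{-1107 - 236} - \frac{2941}{846} = \frac{1211}{-1343} - \frac{2941}{846} = 1211 \left(- \frac{1}{1343}\right) - \frac{2941}{846} = - \frac{1211}{1343} - \frac{2941}{846} = - \frac{4974269}{1136178}$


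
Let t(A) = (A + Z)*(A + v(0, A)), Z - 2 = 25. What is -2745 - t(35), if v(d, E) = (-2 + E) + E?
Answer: -9131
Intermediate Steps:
v(d, E) = -2 + 2*E
Z = 27 (Z = 2 + 25 = 27)
t(A) = (-2 + 3*A)*(27 + A) (t(A) = (A + 27)*(A + (-2 + 2*A)) = (27 + A)*(-2 + 3*A) = (-2 + 3*A)*(27 + A))
-2745 - t(35) = -2745 - (-54 + 3*35² + 79*35) = -2745 - (-54 + 3*1225 + 2765) = -2745 - (-54 + 3675 + 2765) = -2745 - 1*6386 = -2745 - 6386 = -9131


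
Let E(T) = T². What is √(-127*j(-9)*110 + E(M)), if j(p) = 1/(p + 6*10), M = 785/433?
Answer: I*√131977486605/22083 ≈ 16.451*I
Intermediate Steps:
M = 785/433 (M = 785*(1/433) = 785/433 ≈ 1.8129)
j(p) = 1/(60 + p) (j(p) = 1/(p + 60) = 1/(60 + p))
√(-127*j(-9)*110 + E(M)) = √(-127/(60 - 9)*110 + (785/433)²) = √(-127/51*110 + 616225/187489) = √(-13970/51 + 616225/187489) = √(-2587793855/9561939) = I*√131977486605/22083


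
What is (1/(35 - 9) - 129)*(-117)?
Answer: 30177/2 ≈ 15089.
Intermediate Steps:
(1/(35 - 9) - 129)*(-117) = (1/26 - 129)*(-117) = -3353/26*(-117) = 30177/2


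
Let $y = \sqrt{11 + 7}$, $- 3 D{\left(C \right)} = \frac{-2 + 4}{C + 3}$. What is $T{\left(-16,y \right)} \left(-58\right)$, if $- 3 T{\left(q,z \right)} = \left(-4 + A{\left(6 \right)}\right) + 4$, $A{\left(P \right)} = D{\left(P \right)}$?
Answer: $- \frac{116}{81} \approx -1.4321$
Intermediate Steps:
$D{\left(C \right)} = - \frac{2}{3 \left(3 + C\right)}$ ($D{\left(C \right)} = - \frac{\left(-2 + 4\right) \frac{1}{C + 3}}{3} = - \frac{2 \frac{1}{3 + C}}{3} = - \frac{2}{3 \left(3 + C\right)}$)
$A{\left(P \right)} = - \frac{2}{9 + 3 P}$
$y = 3 \sqrt{2}$ ($y = \sqrt{18} = 3 \sqrt{2} \approx 4.2426$)
$T{\left(q,z \right)} = \frac{2}{81}$ ($T{\left(q,z \right)} = - \frac{\left(-4 - \frac{2}{9 + 3 \cdot 6}\right) + 4}{3} = - \frac{\left(-4 - \frac{2}{9 + 18}\right) + 4}{3} = - \frac{\left(-4 - \frac{2}{27}\right) + 4}{3} = - \frac{- \frac{110}{27} + 4}{3} = \left(- \frac{1}{3}\right) \left(- \frac{2}{27}\right) = \frac{2}{81}$)
$T{\left(-16,y \right)} \left(-58\right) = \frac{2}{81} \left(-58\right) = - \frac{116}{81}$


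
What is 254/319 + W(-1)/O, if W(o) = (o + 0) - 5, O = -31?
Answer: 9788/9889 ≈ 0.98979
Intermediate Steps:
W(o) = -5 + o (W(o) = o - 5 = -5 + o)
254/319 + W(-1)/O = 254/319 + (-5 - 1)/(-31) = 254*(1/319) - 6*(-1/31) = 254/319 + 6/31 = 9788/9889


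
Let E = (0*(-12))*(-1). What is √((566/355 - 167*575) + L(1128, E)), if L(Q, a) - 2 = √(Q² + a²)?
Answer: I*√11958941445/355 ≈ 308.05*I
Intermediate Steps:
E = 0 (E = 0*(-1) = 0)
L(Q, a) = 2 + √(Q² + a²)
√((566/355 - 167*575) + L(1128, E)) = √((566/355 - 167*575) + (2 + √(1128² + 0²))) = √((566*(1/355) - 96025) + (2 + √(1272384 + 0))) = √((566/355 - 96025) + (2 + √1272384)) = √(-34088309/355 + (2 + 1128)) = √(-34088309/355 + 1130) = √(-33687159/355) = I*√11958941445/355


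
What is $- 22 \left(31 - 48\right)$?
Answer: $374$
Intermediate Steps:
$- 22 \left(31 - 48\right) = \left(-22\right) \left(-17\right) = 374$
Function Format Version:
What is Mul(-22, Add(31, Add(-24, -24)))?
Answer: 374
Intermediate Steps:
Mul(-22, Add(31, Add(-24, -24))) = Mul(-22, Add(31, -48)) = Mul(-22, -17) = 374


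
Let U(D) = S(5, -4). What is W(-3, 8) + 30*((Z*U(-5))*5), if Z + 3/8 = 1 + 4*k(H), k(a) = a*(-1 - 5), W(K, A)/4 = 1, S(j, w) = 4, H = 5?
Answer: -71621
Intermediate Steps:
W(K, A) = 4 (W(K, A) = 4*1 = 4)
k(a) = -6*a (k(a) = a*(-6) = -6*a)
U(D) = 4
Z = -955/8 (Z = -3/8 + (1 + 4*(-6*5)) = -3/8 + (1 + 4*(-30)) = -3/8 + (1 - 120) = -3/8 - 119 = -955/8 ≈ -119.38)
W(-3, 8) + 30*((Z*U(-5))*5) = 4 + 30*(-955/8*4*5) = 4 + 30*(-955/2*5) = 4 + 30*(-4775/2) = 4 - 71625 = -71621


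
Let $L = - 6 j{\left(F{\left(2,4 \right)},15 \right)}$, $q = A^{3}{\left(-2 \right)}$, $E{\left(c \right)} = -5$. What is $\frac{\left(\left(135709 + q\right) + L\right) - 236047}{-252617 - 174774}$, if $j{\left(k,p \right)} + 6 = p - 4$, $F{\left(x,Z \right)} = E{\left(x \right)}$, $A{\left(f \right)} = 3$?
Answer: $\frac{100341}{427391} \approx 0.23478$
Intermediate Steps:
$F{\left(x,Z \right)} = -5$
$j{\left(k,p \right)} = -10 + p$ ($j{\left(k,p \right)} = -6 + \left(p - 4\right) = -6 + \left(-4 + p\right) = -10 + p$)
$q = 27$ ($q = 3^{3} = 27$)
$L = -30$ ($L = - 6 \left(-10 + 15\right) = \left(-6\right) 5 = -30$)
$\frac{\left(\left(135709 + q\right) + L\right) - 236047}{-252617 - 174774} = \frac{\left(\left(135709 + 27\right) - 30\right) - 236047}{-252617 - 174774} = \frac{\left(135736 - 30\right) - 236047}{-427391} = \left(135706 - 236047\right) \left(- \frac{1}{427391}\right) = \left(-100341\right) \left(- \frac{1}{427391}\right) = \frac{100341}{427391}$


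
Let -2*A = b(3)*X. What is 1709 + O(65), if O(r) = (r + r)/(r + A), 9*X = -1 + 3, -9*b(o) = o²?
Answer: 501322/293 ≈ 1711.0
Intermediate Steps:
b(o) = -o²/9
X = 2/9 (X = (-1 + 3)/9 = (⅑)*2 = 2/9 ≈ 0.22222)
A = ⅑ (A = -(-⅑*3²)*2/(2*9) = -(-⅑*9)*2/(2*9) = -(-1)*2/(2*9) = -½*(-2/9) = ⅑ ≈ 0.11111)
O(r) = 2*r/(⅑ + r) (O(r) = (r + r)/(r + ⅑) = (2*r)/(⅑ + r) = 2*r/(⅑ + r))
1709 + O(65) = 1709 + 18*65/(1 + 9*65) = 1709 + 18*65/(1 + 585) = 1709 + 18*65/586 = 1709 + 18*65*(1/586) = 1709 + 585/293 = 501322/293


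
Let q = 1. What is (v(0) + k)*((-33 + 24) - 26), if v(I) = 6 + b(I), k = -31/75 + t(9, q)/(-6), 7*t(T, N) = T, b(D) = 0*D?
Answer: -5641/30 ≈ -188.03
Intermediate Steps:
b(D) = 0
t(T, N) = T/7
k = -659/1050 (k = -31/75 + ((1/7)*9)/(-6) = -31*1/75 + (9/7)*(-1/6) = -31/75 - 3/14 = -659/1050 ≈ -0.62762)
v(I) = 6 (v(I) = 6 + 0 = 6)
(v(0) + k)*((-33 + 24) - 26) = (6 - 659/1050)*((-33 + 24) - 26) = 5641*(-9 - 26)/1050 = (5641/1050)*(-35) = -5641/30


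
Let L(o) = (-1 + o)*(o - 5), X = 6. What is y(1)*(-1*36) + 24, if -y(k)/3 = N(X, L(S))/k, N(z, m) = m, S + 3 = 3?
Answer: 564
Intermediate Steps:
S = 0 (S = -3 + 3 = 0)
L(o) = (-1 + o)*(-5 + o)
y(k) = -15/k (y(k) = -3*(5 + 0**2 - 6*0)/k = -3*(5 + 0 + 0)/k = -15/k)
y(1)*(-1*36) + 24 = (-15/1)*(-1*36) + 24 = -15*1*(-36) + 24 = -15*(-36) + 24 = 540 + 24 = 564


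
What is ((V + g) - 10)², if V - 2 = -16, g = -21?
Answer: 2025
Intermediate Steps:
V = -14 (V = 2 - 16 = -14)
((V + g) - 10)² = ((-14 - 21) - 10)² = (-35 - 10)² = (-45)² = 2025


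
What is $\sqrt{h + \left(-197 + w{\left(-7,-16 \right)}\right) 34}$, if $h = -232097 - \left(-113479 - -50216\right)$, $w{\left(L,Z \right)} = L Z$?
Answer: $2 i \sqrt{42931} \approx 414.4 i$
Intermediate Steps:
$h = -168834$ ($h = -232097 - \left(-113479 + 50216\right) = -232097 - -63263 = -232097 + 63263 = -168834$)
$\sqrt{h + \left(-197 + w{\left(-7,-16 \right)}\right) 34} = \sqrt{-168834 + \left(-197 - -112\right) 34} = \sqrt{-168834 + \left(-197 + 112\right) 34} = \sqrt{-168834 - 2890} = \sqrt{-171724} = 2 i \sqrt{42931}$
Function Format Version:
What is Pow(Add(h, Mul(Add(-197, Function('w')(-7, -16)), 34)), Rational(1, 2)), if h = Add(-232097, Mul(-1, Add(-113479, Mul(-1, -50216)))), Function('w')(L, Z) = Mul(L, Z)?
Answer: Mul(2, I, Pow(42931, Rational(1, 2))) ≈ Mul(414.40, I)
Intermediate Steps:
h = -168834 (h = Add(-232097, Mul(-1, Add(-113479, 50216))) = Add(-232097, Mul(-1, -63263)) = Add(-232097, 63263) = -168834)
Pow(Add(h, Mul(Add(-197, Function('w')(-7, -16)), 34)), Rational(1, 2)) = Pow(Add(-168834, Mul(Add(-197, Mul(-7, -16)), 34)), Rational(1, 2)) = Pow(Add(-168834, Mul(Add(-197, 112), 34)), Rational(1, 2)) = Pow(Add(-168834, Mul(-85, 34)), Rational(1, 2)) = Pow(Add(-168834, -2890), Rational(1, 2)) = Pow(-171724, Rational(1, 2)) = Mul(2, I, Pow(42931, Rational(1, 2)))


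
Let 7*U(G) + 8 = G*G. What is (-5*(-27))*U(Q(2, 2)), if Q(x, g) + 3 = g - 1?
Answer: -540/7 ≈ -77.143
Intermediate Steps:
Q(x, g) = -4 + g (Q(x, g) = -3 + (g - 1) = -3 + (-1 + g) = -4 + g)
U(G) = -8/7 + G²/7 (U(G) = -8/7 + (G*G)/7 = -8/7 + G²/7)
(-5*(-27))*U(Q(2, 2)) = (-5*(-27))*(-8/7 + (-4 + 2)²/7) = 135*(-8/7 + (⅐)*(-2)²) = 135*(-8/7 + (⅐)*4) = 135*(-8/7 + 4/7) = 135*(-4/7) = -540/7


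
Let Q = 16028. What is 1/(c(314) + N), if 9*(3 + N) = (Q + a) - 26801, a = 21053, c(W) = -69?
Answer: 9/9632 ≈ 0.00093439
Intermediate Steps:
N = 10253/9 (N = -3 + ((16028 + 21053) - 26801)/9 = -3 + (37081 - 26801)/9 = -3 + (1/9)*10280 = -3 + 10280/9 = 10253/9 ≈ 1139.2)
1/(c(314) + N) = 1/(-69 + 10253/9) = 1/(9632/9) = 9/9632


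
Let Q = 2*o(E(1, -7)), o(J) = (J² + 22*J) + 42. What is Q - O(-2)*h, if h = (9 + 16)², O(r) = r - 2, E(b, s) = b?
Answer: 2630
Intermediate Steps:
O(r) = -2 + r
h = 625 (h = 25² = 625)
o(J) = 42 + J² + 22*J
Q = 130 (Q = 2*(42 + 1² + 22*1) = 2*(42 + 1 + 22) = 2*65 = 130)
Q - O(-2)*h = 130 - (-2 - 2)*625 = 130 - (-4)*625 = 130 - 1*(-2500) = 130 + 2500 = 2630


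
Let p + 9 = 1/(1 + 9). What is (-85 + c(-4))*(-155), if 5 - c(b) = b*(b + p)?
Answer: 20398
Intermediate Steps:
p = -89/10 (p = -9 + 1/(1 + 9) = -9 + 1/10 = -9 + ⅒ = -89/10 ≈ -8.9000)
c(b) = 5 - b*(-89/10 + b) (c(b) = 5 - b*(b - 89/10) = 5 - b*(-89/10 + b))
(-85 + c(-4))*(-155) = (-85 + (5 - 1*(-4)² + (89/10)*(-4)))*(-155) = (-85 + (5 - 1*16 - 178/5))*(-155) = (-85 + (5 - 16 - 178/5))*(-155) = (-85 - 233/5)*(-155) = -658/5*(-155) = 20398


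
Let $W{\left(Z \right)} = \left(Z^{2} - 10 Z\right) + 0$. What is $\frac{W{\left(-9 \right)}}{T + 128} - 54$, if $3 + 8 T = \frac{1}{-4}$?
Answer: $- \frac{71670}{1361} \approx -52.66$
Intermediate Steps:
$T = - \frac{13}{32}$ ($T = - \frac{3}{8} + \frac{1}{8 \left(-4\right)} = - \frac{3}{8} + \frac{1}{8} \left(- \frac{1}{4}\right) = - \frac{3}{8} - \frac{1}{32} = - \frac{13}{32} \approx -0.40625$)
$W{\left(Z \right)} = Z^{2} - 10 Z$
$\frac{W{\left(-9 \right)}}{T + 128} - 54 = \frac{\left(-9\right) \left(-10 - 9\right)}{- \frac{13}{32} + 128} - 54 = \frac{\left(-9\right) \left(-19\right)}{\frac{4083}{32}} - 54 = \frac{32}{4083} \cdot 171 - 54 = \frac{1824}{1361} - 54 = - \frac{71670}{1361}$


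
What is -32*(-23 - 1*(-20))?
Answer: 96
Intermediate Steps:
-32*(-23 - 1*(-20)) = -32*(-23 + 20) = -32*(-3) = 96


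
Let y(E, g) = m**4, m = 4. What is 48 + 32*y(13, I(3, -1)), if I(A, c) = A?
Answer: 8240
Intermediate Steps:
y(E, g) = 256 (y(E, g) = 4**4 = 256)
48 + 32*y(13, I(3, -1)) = 48 + 32*256 = 48 + 8192 = 8240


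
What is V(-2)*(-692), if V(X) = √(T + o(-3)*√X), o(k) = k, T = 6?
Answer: -692*√(6 - 3*I*√2) ≈ -1787.8 + 568.21*I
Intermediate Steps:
V(X) = √(6 - 3*√X)
V(-2)*(-692) = √(6 - 3*I*√2)*(-692) = -692*√(6 - 3*I*√2)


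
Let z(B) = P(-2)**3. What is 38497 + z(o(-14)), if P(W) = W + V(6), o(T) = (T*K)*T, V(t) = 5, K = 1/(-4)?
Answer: 38524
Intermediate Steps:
K = -1/4 ≈ -0.25000
o(T) = -T**2/4 (o(T) = (T*(-1/4))*T = (-T/4)*T = -T**2/4)
P(W) = 5 + W (P(W) = W + 5 = 5 + W)
z(B) = 27 (z(B) = (5 - 2)**3 = 3**3 = 27)
38497 + z(o(-14)) = 38497 + 27 = 38524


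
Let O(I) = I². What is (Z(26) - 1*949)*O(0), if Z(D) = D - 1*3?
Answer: 0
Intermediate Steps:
Z(D) = -3 + D (Z(D) = D - 3 = -3 + D)
(Z(26) - 1*949)*O(0) = ((-3 + 26) - 1*949)*0² = (23 - 949)*0 = -926*0 = 0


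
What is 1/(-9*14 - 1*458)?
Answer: -1/584 ≈ -0.0017123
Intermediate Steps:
1/(-9*14 - 1*458) = 1/(-126 - 458) = 1/(-584) = -1/584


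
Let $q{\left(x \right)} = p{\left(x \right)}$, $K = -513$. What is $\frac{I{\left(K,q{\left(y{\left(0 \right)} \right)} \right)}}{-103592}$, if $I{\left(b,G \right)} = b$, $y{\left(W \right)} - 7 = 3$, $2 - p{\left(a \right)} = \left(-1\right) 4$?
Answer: $\frac{513}{103592} \approx 0.0049521$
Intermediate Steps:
$p{\left(a \right)} = 6$ ($p{\left(a \right)} = 2 - \left(-1\right) 4 = 2 - -4 = 2 + 4 = 6$)
$y{\left(W \right)} = 10$ ($y{\left(W \right)} = 7 + 3 = 10$)
$q{\left(x \right)} = 6$
$\frac{I{\left(K,q{\left(y{\left(0 \right)} \right)} \right)}}{-103592} = - \frac{513}{-103592} = \left(-513\right) \left(- \frac{1}{103592}\right) = \frac{513}{103592}$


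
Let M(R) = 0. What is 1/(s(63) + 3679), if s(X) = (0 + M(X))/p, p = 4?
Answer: 1/3679 ≈ 0.00027181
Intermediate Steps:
s(X) = 0 (s(X) = (0 + 0)/4 = (¼)*0 = 0)
1/(s(63) + 3679) = 1/(0 + 3679) = 1/3679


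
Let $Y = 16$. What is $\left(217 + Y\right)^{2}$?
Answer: $54289$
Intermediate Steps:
$\left(217 + Y\right)^{2} = \left(217 + 16\right)^{2} = 233^{2} = 54289$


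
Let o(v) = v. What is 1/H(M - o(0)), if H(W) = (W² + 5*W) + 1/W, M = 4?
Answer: 4/145 ≈ 0.027586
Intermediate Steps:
H(W) = 1/W + W² + 5*W
1/H(M - o(0)) = 1/((1 + (4 - 1*0)²*(5 + (4 - 1*0)))/(4 - 1*0)) = 1/((1 + (4 + 0)²*(5 + (4 + 0)))/(4 + 0)) = 1/((1 + 4²*(5 + 4))/4) = 1/((1 + 16*9)/4) = 1/((1 + 144)/4) = 1/((¼)*145) = 1/(145/4) = 4/145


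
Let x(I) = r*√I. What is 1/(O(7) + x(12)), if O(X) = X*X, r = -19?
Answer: -49/1931 - 38*√3/1931 ≈ -0.059460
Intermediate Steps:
O(X) = X²
x(I) = -19*√I
1/(O(7) + x(12)) = 1/(7² - 38*√3) = 1/(49 - 38*√3)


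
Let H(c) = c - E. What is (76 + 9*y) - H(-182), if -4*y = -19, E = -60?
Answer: 963/4 ≈ 240.75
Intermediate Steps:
y = 19/4 (y = -¼*(-19) = 19/4 ≈ 4.7500)
H(c) = 60 + c (H(c) = c - 1*(-60) = c + 60 = 60 + c)
(76 + 9*y) - H(-182) = (76 + 9*(19/4)) - (60 - 182) = (76 + 171/4) - 1*(-122) = 475/4 + 122 = 963/4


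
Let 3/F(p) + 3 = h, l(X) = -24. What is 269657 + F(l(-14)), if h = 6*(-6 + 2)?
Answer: 2426912/9 ≈ 2.6966e+5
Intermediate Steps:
h = -24 (h = 6*(-4) = -24)
F(p) = -⅑ (F(p) = 3/(-3 - 24) = 3/(-27) = 3*(-1/27) = -⅑)
269657 + F(l(-14)) = 269657 - ⅑ = 2426912/9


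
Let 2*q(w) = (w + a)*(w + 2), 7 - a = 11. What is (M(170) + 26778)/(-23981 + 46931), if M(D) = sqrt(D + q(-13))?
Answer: 4463/3825 + sqrt(1054)/45900 ≈ 1.1675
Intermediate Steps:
a = -4 (a = 7 - 1*11 = 7 - 11 = -4)
q(w) = (-4 + w)*(2 + w)/2 (q(w) = ((w - 4)*(w + 2))/2 = ((-4 + w)*(2 + w))/2 = (-4 + w)*(2 + w)/2)
M(D) = sqrt(187/2 + D) (M(D) = sqrt(D + (-4 + (1/2)*(-13)**2 - 1*(-13))) = sqrt(D + (-4 + (1/2)*169 + 13)) = sqrt(D + (-4 + 169/2 + 13)) = sqrt(D + 187/2) = sqrt(187/2 + D))
(M(170) + 26778)/(-23981 + 46931) = (sqrt(374 + 4*170)/2 + 26778)/(-23981 + 46931) = (sqrt(374 + 680)/2 + 26778)/22950 = (sqrt(1054)/2 + 26778)*(1/22950) = (26778 + sqrt(1054)/2)*(1/22950) = 4463/3825 + sqrt(1054)/45900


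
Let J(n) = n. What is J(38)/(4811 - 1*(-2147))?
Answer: 19/3479 ≈ 0.0054613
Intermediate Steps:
J(38)/(4811 - 1*(-2147)) = 38/(4811 - 1*(-2147)) = 38/(4811 + 2147) = 38/6958 = 38*(1/6958) = 19/3479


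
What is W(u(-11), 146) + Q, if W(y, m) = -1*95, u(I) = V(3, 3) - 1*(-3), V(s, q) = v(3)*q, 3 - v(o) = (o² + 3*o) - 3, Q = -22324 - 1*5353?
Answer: -27772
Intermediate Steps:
Q = -27677 (Q = -22324 - 5353 = -27677)
v(o) = 6 - o² - 3*o (v(o) = 3 - ((o² + 3*o) - 3) = 3 - (-3 + o² + 3*o) = 3 + (3 - o² - 3*o) = 6 - o² - 3*o)
V(s, q) = -12*q (V(s, q) = (6 - 1*3² - 3*3)*q = (6 - 1*9 - 9)*q = (6 - 9 - 9)*q = -12*q)
u(I) = -33 (u(I) = -12*3 - 1*(-3) = -36 + 3 = -33)
W(y, m) = -95
W(u(-11), 146) + Q = -95 - 27677 = -27772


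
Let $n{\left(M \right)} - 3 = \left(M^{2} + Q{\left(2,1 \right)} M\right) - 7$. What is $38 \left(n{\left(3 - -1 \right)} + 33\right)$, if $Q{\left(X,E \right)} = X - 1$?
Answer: $1862$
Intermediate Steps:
$Q{\left(X,E \right)} = -1 + X$
$n{\left(M \right)} = -4 + M + M^{2}$ ($n{\left(M \right)} = 3 - \left(7 - M^{2} - \left(-1 + 2\right) M\right) = 3 - \left(7 - M - M^{2}\right) = 3 + \left(-7 + M + M^{2}\right) = -4 + M + M^{2}$)
$38 \left(n{\left(3 - -1 \right)} + 33\right) = 38 \left(\left(-4 + \left(3 - -1\right) + \left(3 - -1\right)^{2}\right) + 33\right) = 38 \left(\left(-4 + \left(3 + 1\right) + \left(3 + 1\right)^{2}\right) + 33\right) = 38 \left(\left(-4 + 4 + 4^{2}\right) + 33\right) = 38 \left(\left(-4 + 4 + 16\right) + 33\right) = 38 \left(16 + 33\right) = 38 \cdot 49 = 1862$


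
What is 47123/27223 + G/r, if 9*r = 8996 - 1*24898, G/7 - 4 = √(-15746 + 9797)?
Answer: 371244875/216450073 - 189*I*√661/15902 ≈ 1.7152 - 0.30557*I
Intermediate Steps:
G = 28 + 21*I*√661 (G = 28 + 7*√(-15746 + 9797) = 28 + 7*√(-5949) = 28 + 7*(3*I*√661) = 28 + 21*I*√661 ≈ 28.0 + 539.91*I)
r = -15902/9 (r = (8996 - 1*24898)/9 = (8996 - 24898)/9 = (⅑)*(-15902) = -15902/9 ≈ -1766.9)
47123/27223 + G/r = 47123/27223 + (28 + 21*I*√661)/(-15902/9) = 47123*(1/27223) + (28 + 21*I*√661)*(-9/15902) = 47123/27223 + (-126/7951 - 189*I*√661/15902) = 371244875/216450073 - 189*I*√661/15902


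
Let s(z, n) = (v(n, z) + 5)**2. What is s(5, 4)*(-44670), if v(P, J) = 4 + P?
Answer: -7549230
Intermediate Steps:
s(z, n) = (9 + n)**2 (s(z, n) = ((4 + n) + 5)**2 = (9 + n)**2)
s(5, 4)*(-44670) = (9 + 4)**2*(-44670) = 13**2*(-44670) = 169*(-44670) = -7549230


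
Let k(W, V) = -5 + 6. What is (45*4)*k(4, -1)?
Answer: 180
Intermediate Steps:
k(W, V) = 1
(45*4)*k(4, -1) = (45*4)*1 = 180*1 = 180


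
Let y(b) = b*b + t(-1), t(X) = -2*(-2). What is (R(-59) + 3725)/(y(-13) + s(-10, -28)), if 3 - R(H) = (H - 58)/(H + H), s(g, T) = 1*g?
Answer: 439787/19234 ≈ 22.865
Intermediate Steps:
s(g, T) = g
t(X) = 4
y(b) = 4 + b² (y(b) = b*b + 4 = b² + 4 = 4 + b²)
R(H) = 3 - (-58 + H)/(2*H) (R(H) = 3 - (H - 58)/(H + H) = 3 - (-58 + H)/(2*H))
(R(-59) + 3725)/(y(-13) + s(-10, -28)) = ((5/2 + 29/(-59)) + 3725)/((4 + (-13)²) - 10) = ((5/2 + 29*(-1/59)) + 3725)/((4 + 169) - 10) = ((5/2 - 29/59) + 3725)/(173 - 10) = (237/118 + 3725)/163 = (439787/118)*(1/163) = 439787/19234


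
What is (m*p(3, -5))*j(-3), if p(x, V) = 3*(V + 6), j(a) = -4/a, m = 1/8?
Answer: ½ ≈ 0.50000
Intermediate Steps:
m = ⅛ ≈ 0.12500
p(x, V) = 18 + 3*V (p(x, V) = 3*(6 + V) = 18 + 3*V)
(m*p(3, -5))*j(-3) = ((18 + 3*(-5))/8)*(-4/(-3)) = ((18 - 15)/8)*(-4*(-⅓)) = ((⅛)*3)*(4/3) = (3/8)*(4/3) = ½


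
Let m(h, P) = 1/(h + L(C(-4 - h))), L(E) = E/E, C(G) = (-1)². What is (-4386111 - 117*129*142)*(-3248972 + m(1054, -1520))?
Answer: 22380314351761503/1055 ≈ 2.1214e+13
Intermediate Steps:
C(G) = 1
L(E) = 1
m(h, P) = 1/(1 + h) (m(h, P) = 1/(h + 1) = 1/(1 + h))
(-4386111 - 117*129*142)*(-3248972 + m(1054, -1520)) = (-4386111 - 117*129*142)*(-3248972 + 1/(1 + 1054)) = (-4386111 - 15093*142)*(-3248972 + 1/1055) = (-4386111 - 2143206)*(-3248972 + 1/1055) = -6529317*(-3427665459/1055) = 22380314351761503/1055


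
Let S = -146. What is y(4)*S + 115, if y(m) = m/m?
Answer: -31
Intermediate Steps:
y(m) = 1
y(4)*S + 115 = 1*(-146) + 115 = -146 + 115 = -31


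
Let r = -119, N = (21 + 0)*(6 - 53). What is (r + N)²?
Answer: 1223236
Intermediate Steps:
N = -987 (N = 21*(-47) = -987)
(r + N)² = (-119 - 987)² = (-1106)² = 1223236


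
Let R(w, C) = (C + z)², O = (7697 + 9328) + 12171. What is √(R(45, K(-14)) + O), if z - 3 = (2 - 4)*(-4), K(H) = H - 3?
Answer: 12*√203 ≈ 170.97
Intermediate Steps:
K(H) = -3 + H
z = 11 (z = 3 + (2 - 4)*(-4) = 3 - 2*(-4) = 3 + 8 = 11)
O = 29196 (O = 17025 + 12171 = 29196)
R(w, C) = (11 + C)² (R(w, C) = (C + 11)² = (11 + C)²)
√(R(45, K(-14)) + O) = √((11 + (-3 - 14))² + 29196) = √((11 - 17)² + 29196) = √((-6)² + 29196) = √(36 + 29196) = √29232 = 12*√203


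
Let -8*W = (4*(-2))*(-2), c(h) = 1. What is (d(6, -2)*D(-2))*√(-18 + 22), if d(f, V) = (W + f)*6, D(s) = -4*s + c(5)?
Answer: 432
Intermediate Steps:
W = -2 (W = -4*(-2)*(-2)/8 = -(-1)*(-2) = -⅛*16 = -2)
D(s) = 1 - 4*s (D(s) = -4*s + 1 = 1 - 4*s)
d(f, V) = -12 + 6*f (d(f, V) = (-2 + f)*6 = -12 + 6*f)
(d(6, -2)*D(-2))*√(-18 + 22) = ((-12 + 6*6)*(1 - 4*(-2)))*√(-18 + 22) = ((-12 + 36)*(1 + 8))*√4 = (24*9)*2 = 216*2 = 432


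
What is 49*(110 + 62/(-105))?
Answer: 80416/15 ≈ 5361.1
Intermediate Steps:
49*(110 + 62/(-105)) = 49*(110 + 62*(-1/105)) = 49*(110 - 62/105) = 49*(11488/105) = 80416/15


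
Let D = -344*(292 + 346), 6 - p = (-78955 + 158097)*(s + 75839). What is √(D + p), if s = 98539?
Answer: I*√13800843142 ≈ 1.1748e+5*I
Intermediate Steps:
p = -13800623670 (p = 6 - (-78955 + 158097)*(98539 + 75839) = 6 - 79142*174378 = 6 - 1*13800623676 = 6 - 13800623676 = -13800623670)
D = -219472 (D = -344*638 = -219472)
√(D + p) = √(-219472 - 13800623670) = √(-13800843142) = I*√13800843142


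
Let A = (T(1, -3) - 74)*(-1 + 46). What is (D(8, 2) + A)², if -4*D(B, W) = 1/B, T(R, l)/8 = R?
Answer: 9032791681/1024 ≈ 8.8211e+6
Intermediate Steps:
T(R, l) = 8*R
D(B, W) = -1/(4*B)
A = -2970 (A = (8*1 - 74)*(-1 + 46) = (8 - 74)*45 = -66*45 = -2970)
(D(8, 2) + A)² = (-¼/8 - 2970)² = (-¼*⅛ - 2970)² = (-1/32 - 2970)² = (-95041/32)² = 9032791681/1024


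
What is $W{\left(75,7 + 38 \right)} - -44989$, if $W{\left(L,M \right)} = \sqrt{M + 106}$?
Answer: $44989 + \sqrt{151} \approx 45001.0$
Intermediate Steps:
$W{\left(L,M \right)} = \sqrt{106 + M}$
$W{\left(75,7 + 38 \right)} - -44989 = \sqrt{106 + \left(7 + 38\right)} - -44989 = \sqrt{106 + 45} + 44989 = \sqrt{151} + 44989 = 44989 + \sqrt{151}$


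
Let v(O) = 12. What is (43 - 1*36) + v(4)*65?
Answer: 787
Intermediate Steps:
(43 - 1*36) + v(4)*65 = (43 - 1*36) + 12*65 = (43 - 36) + 780 = 7 + 780 = 787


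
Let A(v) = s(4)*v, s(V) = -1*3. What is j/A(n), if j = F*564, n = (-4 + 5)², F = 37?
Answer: -6956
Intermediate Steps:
s(V) = -3
n = 1 (n = 1² = 1)
j = 20868 (j = 37*564 = 20868)
A(v) = -3*v
j/A(n) = 20868/((-3*1)) = 20868/(-3) = 20868*(-⅓) = -6956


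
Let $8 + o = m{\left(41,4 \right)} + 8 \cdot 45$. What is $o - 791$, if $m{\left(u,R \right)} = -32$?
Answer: $-471$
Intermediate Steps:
$o = 320$ ($o = -8 + \left(-32 + 8 \cdot 45\right) = -8 + \left(-32 + 360\right) = -8 + 328 = 320$)
$o - 791 = 320 - 791 = -471$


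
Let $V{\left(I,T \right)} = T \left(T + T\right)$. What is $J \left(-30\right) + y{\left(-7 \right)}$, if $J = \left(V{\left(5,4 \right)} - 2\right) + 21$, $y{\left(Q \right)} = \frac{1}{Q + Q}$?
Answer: $- \frac{21421}{14} \approx -1530.1$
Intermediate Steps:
$y{\left(Q \right)} = \frac{1}{2 Q}$
$V{\left(I,T \right)} = 2 T^{2}$ ($V{\left(I,T \right)} = T 2 T = 2 T^{2}$)
$J = 51$ ($J = \left(2 \cdot 4^{2} - 2\right) + 21 = \left(2 \cdot 16 - 2\right) + 21 = \left(32 - 2\right) + 21 = 30 + 21 = 51$)
$J \left(-30\right) + y{\left(-7 \right)} = 51 \left(-30\right) + \frac{1}{2 \left(-7\right)} = -1530 + \frac{1}{2} \left(- \frac{1}{7}\right) = -1530 - \frac{1}{14} = - \frac{21421}{14}$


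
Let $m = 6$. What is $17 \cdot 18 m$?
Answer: $1836$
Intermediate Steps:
$17 \cdot 18 m = 17 \cdot 18 \cdot 6 = 306 \cdot 6 = 1836$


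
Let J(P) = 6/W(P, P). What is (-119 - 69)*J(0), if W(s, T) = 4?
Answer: -282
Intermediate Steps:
J(P) = 3/2 (J(P) = 6/4 = 6*(¼) = 3/2)
(-119 - 69)*J(0) = (-119 - 69)*(3/2) = -188*3/2 = -282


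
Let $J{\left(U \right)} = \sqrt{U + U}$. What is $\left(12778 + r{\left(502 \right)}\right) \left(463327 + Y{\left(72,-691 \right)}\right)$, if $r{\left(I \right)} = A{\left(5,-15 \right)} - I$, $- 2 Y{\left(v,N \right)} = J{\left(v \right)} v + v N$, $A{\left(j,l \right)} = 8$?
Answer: $5991778964$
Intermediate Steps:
$J{\left(U \right)} = \sqrt{2} \sqrt{U}$ ($J{\left(U \right)} = \sqrt{2 U} = \sqrt{2} \sqrt{U}$)
$Y{\left(v,N \right)} = - \frac{N v}{2} - \frac{\sqrt{2} v^{\frac{3}{2}}}{2}$ ($Y{\left(v,N \right)} = - \frac{\sqrt{2} \sqrt{v} v + v N}{2} = - \frac{\sqrt{2} v^{\frac{3}{2}} + N v}{2} = - \frac{N v + \sqrt{2} v^{\frac{3}{2}}}{2} = - \frac{N v}{2} - \frac{\sqrt{2} v^{\frac{3}{2}}}{2}$)
$r{\left(I \right)} = 8 - I$
$\left(12778 + r{\left(502 \right)}\right) \left(463327 + Y{\left(72,-691 \right)}\right) = \left(12778 + \left(8 - 502\right)\right) \left(463327 - 36 \left(-691 + \sqrt{2} \sqrt{72}\right)\right) = \left(12778 + \left(8 - 502\right)\right) \left(463327 - 36 \left(-691 + \sqrt{2} \cdot 6 \sqrt{2}\right)\right) = \left(12778 - 494\right) \left(463327 - 36 \left(-691 + 12\right)\right) = 12284 \left(463327 - 36 \left(-679\right)\right) = 12284 \left(463327 + 24444\right) = 12284 \cdot 487771 = 5991778964$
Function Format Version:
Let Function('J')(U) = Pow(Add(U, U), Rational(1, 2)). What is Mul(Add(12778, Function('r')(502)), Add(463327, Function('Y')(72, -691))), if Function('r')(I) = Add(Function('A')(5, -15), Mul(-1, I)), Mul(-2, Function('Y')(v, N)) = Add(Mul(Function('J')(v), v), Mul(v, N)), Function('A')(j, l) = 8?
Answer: 5991778964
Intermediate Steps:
Function('J')(U) = Mul(Pow(2, Rational(1, 2)), Pow(U, Rational(1, 2))) (Function('J')(U) = Pow(Mul(2, U), Rational(1, 2)) = Mul(Pow(2, Rational(1, 2)), Pow(U, Rational(1, 2))))
Function('Y')(v, N) = Add(Mul(Rational(-1, 2), N, v), Mul(Rational(-1, 2), Pow(2, Rational(1, 2)), Pow(v, Rational(3, 2)))) (Function('Y')(v, N) = Mul(Rational(-1, 2), Add(Mul(Mul(Pow(2, Rational(1, 2)), Pow(v, Rational(1, 2))), v), Mul(v, N))) = Mul(Rational(-1, 2), Add(Mul(Pow(2, Rational(1, 2)), Pow(v, Rational(3, 2))), Mul(N, v))) = Mul(Rational(-1, 2), Add(Mul(N, v), Mul(Pow(2, Rational(1, 2)), Pow(v, Rational(3, 2))))) = Add(Mul(Rational(-1, 2), N, v), Mul(Rational(-1, 2), Pow(2, Rational(1, 2)), Pow(v, Rational(3, 2)))))
Function('r')(I) = Add(8, Mul(-1, I))
Mul(Add(12778, Function('r')(502)), Add(463327, Function('Y')(72, -691))) = Mul(Add(12778, Add(8, Mul(-1, 502))), Add(463327, Mul(Rational(-1, 2), 72, Add(-691, Mul(Pow(2, Rational(1, 2)), Pow(72, Rational(1, 2))))))) = Mul(Add(12778, Add(8, -502)), Add(463327, Mul(Rational(-1, 2), 72, Add(-691, Mul(Pow(2, Rational(1, 2)), Mul(6, Pow(2, Rational(1, 2)))))))) = Mul(Add(12778, -494), Add(463327, Mul(Rational(-1, 2), 72, Add(-691, 12)))) = Mul(12284, Add(463327, Mul(Rational(-1, 2), 72, -679))) = Mul(12284, Add(463327, 24444)) = Mul(12284, 487771) = 5991778964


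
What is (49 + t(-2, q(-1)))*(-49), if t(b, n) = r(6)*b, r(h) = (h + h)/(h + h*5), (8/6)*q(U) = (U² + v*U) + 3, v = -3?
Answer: -7105/3 ≈ -2368.3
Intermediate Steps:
q(U) = 9/4 - 9*U/4 + 3*U²/4 (q(U) = 3*((U² - 3*U) + 3)/4 = 3*(3 + U² - 3*U)/4 = 9/4 - 9*U/4 + 3*U²/4)
r(h) = ⅓ (r(h) = (2*h)/(h + 5*h) = (2*h)/((6*h)) = (2*h)*(1/(6*h)) = ⅓)
t(b, n) = b/3
(49 + t(-2, q(-1)))*(-49) = (49 + (⅓)*(-2))*(-49) = (49 - ⅔)*(-49) = (145/3)*(-49) = -7105/3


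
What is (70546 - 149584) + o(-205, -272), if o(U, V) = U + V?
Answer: -79515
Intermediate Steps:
(70546 - 149584) + o(-205, -272) = (70546 - 149584) + (-205 - 272) = -79038 - 477 = -79515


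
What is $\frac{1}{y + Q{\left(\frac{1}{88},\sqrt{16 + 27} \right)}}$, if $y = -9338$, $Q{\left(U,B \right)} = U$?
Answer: $- \frac{88}{821743} \approx -0.00010709$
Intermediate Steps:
$\frac{1}{y + Q{\left(\frac{1}{88},\sqrt{16 + 27} \right)}} = \frac{1}{-9338 + \frac{1}{88}} = \frac{1}{- \frac{821743}{88}} = - \frac{88}{821743}$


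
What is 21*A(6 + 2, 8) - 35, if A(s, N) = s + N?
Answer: 301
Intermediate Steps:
A(s, N) = N + s
21*A(6 + 2, 8) - 35 = 21*(8 + (6 + 2)) - 35 = 21*(8 + 8) - 35 = 21*16 - 35 = 336 - 35 = 301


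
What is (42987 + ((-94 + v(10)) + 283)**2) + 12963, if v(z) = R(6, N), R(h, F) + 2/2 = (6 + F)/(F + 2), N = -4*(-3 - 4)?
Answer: 20637319/225 ≈ 91721.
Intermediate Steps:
N = 28 (N = -4*(-7) = 28)
R(h, F) = -1 + (6 + F)/(2 + F) (R(h, F) = -1 + (6 + F)/(F + 2) = -1 + (6 + F)/(2 + F))
v(z) = 2/15 (v(z) = 4/(2 + 28) = 4/30 = 4*(1/30) = 2/15)
(42987 + ((-94 + v(10)) + 283)**2) + 12963 = (42987 + ((-94 + 2/15) + 283)**2) + 12963 = (42987 + (-1408/15 + 283)**2) + 12963 = (42987 + (2837/15)**2) + 12963 = (42987 + 8048569/225) + 12963 = 17720644/225 + 12963 = 20637319/225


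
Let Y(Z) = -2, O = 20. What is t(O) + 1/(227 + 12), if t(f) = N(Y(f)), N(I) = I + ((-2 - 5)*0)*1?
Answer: -477/239 ≈ -1.9958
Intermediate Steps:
N(I) = I (N(I) = I - 7*0*1 = I + 0*1 = I + 0 = I)
t(f) = -2
t(O) + 1/(227 + 12) = -2 + 1/(227 + 12) = -2 + 1/239 = -477/239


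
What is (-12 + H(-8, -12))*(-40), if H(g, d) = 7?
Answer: 200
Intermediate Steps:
(-12 + H(-8, -12))*(-40) = (-12 + 7)*(-40) = -5*(-40) = 200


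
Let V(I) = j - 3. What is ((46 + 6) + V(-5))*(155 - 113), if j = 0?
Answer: 2058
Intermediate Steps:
V(I) = -3 (V(I) = 0 - 3 = -3)
((46 + 6) + V(-5))*(155 - 113) = ((46 + 6) - 3)*(155 - 113) = (52 - 3)*42 = 49*42 = 2058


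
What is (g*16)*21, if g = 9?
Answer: 3024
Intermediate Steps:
(g*16)*21 = (9*16)*21 = 144*21 = 3024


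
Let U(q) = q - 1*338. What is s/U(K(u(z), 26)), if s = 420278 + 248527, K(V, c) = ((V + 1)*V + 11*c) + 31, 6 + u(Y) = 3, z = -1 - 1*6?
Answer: -44587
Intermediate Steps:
z = -7 (z = -1 - 6 = -7)
u(Y) = -3 (u(Y) = -6 + 3 = -3)
K(V, c) = 31 + 11*c + V*(1 + V) (K(V, c) = ((1 + V)*V + 11*c) + 31 = (V*(1 + V) + 11*c) + 31 = (11*c + V*(1 + V)) + 31 = 31 + 11*c + V*(1 + V))
s = 668805
U(q) = -338 + q (U(q) = q - 338 = -338 + q)
s/U(K(u(z), 26)) = 668805/(-338 + (31 - 3 + (-3)² + 11*26)) = 668805/(-338 + (31 - 3 + 9 + 286)) = 668805/(-338 + 323) = 668805/(-15) = 668805*(-1/15) = -44587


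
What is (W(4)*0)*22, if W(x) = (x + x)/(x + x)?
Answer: 0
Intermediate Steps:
W(x) = 1 (W(x) = (2*x)/((2*x)) = (2*x)*(1/(2*x)) = 1)
(W(4)*0)*22 = (1*0)*22 = 0*22 = 0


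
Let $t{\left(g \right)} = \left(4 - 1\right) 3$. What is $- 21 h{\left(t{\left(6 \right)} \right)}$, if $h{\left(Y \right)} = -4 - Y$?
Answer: $273$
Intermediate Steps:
$t{\left(g \right)} = 9$ ($t{\left(g \right)} = 3 \cdot 3 = 9$)
$- 21 h{\left(t{\left(6 \right)} \right)} = - 21 \left(-4 - 9\right) = \left(-21\right) \left(-13\right) = 273$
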